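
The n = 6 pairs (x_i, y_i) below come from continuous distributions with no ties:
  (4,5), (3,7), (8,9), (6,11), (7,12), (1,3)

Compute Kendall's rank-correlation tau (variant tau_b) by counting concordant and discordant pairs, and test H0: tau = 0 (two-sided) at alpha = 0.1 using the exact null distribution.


Step 1: Enumerate the 15 unordered pairs (i,j) with i<j and classify each by sign(x_j-x_i) * sign(y_j-y_i).
  (1,2):dx=-1,dy=+2->D; (1,3):dx=+4,dy=+4->C; (1,4):dx=+2,dy=+6->C; (1,5):dx=+3,dy=+7->C
  (1,6):dx=-3,dy=-2->C; (2,3):dx=+5,dy=+2->C; (2,4):dx=+3,dy=+4->C; (2,5):dx=+4,dy=+5->C
  (2,6):dx=-2,dy=-4->C; (3,4):dx=-2,dy=+2->D; (3,5):dx=-1,dy=+3->D; (3,6):dx=-7,dy=-6->C
  (4,5):dx=+1,dy=+1->C; (4,6):dx=-5,dy=-8->C; (5,6):dx=-6,dy=-9->C
Step 2: C = 12, D = 3, total pairs = 15.
Step 3: tau = (C - D)/(n(n-1)/2) = (12 - 3)/15 = 0.600000.
Step 4: Exact two-sided p-value (enumerate n! = 720 permutations of y under H0): p = 0.136111.
Step 5: alpha = 0.1. fail to reject H0.

tau_b = 0.6000 (C=12, D=3), p = 0.136111, fail to reject H0.


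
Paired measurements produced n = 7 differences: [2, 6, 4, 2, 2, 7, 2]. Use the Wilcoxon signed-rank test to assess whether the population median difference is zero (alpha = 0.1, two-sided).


Step 1: Drop any zero differences (none here) and take |d_i|.
|d| = [2, 6, 4, 2, 2, 7, 2]
Step 2: Midrank |d_i| (ties get averaged ranks).
ranks: |2|->2.5, |6|->6, |4|->5, |2|->2.5, |2|->2.5, |7|->7, |2|->2.5
Step 3: Attach original signs; sum ranks with positive sign and with negative sign.
W+ = 2.5 + 6 + 5 + 2.5 + 2.5 + 7 + 2.5 = 28
W- = 0 = 0
(Check: W+ + W- = 28 should equal n(n+1)/2 = 28.)
Step 4: Test statistic W = min(W+, W-) = 0.
Step 5: Ties in |d|, so use the tie-corrected normal approximation.
        E[W] = n(n+1)/4 = 7*8/4 = 14.
        Tie groups: |d|=2 (t=4); sum(t^3 - t) = 60.
        Var[W] = n(n+1)(2n+1)/24 - sum(t^3-t)/48 = 840/24 - 60/48 = 33.75.
        z = (W - E[W]) / sqrt(Var[W]) = (0 - 14) / 5.8095 = -2.4099.
        Two-sided p = 2*Phi(z) = 0.015959.
Step 6: alpha = 0.1. reject H0.

W+ = 28, W- = 0, W = min = 0, p = 0.015959, reject H0.


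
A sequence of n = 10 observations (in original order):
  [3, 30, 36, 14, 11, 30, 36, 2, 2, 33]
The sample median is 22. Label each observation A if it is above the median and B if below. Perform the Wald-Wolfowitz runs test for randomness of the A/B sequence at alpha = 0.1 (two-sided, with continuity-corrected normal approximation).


Step 1: Compute median = 22; label A = above, B = below.
Labels in order: BAABBAABBA  (n_A = 5, n_B = 5)
Step 2: Count runs R = 6.
Step 3: Under H0 (random ordering), E[R] = 2*n_A*n_B/(n_A+n_B) + 1 = 2*5*5/10 + 1 = 6.0000.
        Var[R] = 2*n_A*n_B*(2*n_A*n_B - n_A - n_B) / ((n_A+n_B)^2 * (n_A+n_B-1)) = 2000/900 = 2.2222.
        SD[R] = 1.4907.
Step 4: R = E[R], so z = 0 with no continuity correction.
Step 5: Two-sided p-value via normal approximation = 2*(1 - Phi(|z|)) = 1.000000.
Step 6: alpha = 0.1. fail to reject H0.

R = 6, z = 0.0000, p = 1.000000, fail to reject H0.


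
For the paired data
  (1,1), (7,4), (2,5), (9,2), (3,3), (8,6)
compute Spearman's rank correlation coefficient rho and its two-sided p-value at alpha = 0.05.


Step 1: Rank x and y separately (midranks; no ties here).
rank(x): 1->1, 7->4, 2->2, 9->6, 3->3, 8->5
rank(y): 1->1, 4->4, 5->5, 2->2, 3->3, 6->6
Step 2: d_i = R_x(i) - R_y(i); compute d_i^2.
  (1-1)^2=0, (4-4)^2=0, (2-5)^2=9, (6-2)^2=16, (3-3)^2=0, (5-6)^2=1
sum(d^2) = 26.
Step 3: rho = 1 - 6*26 / (6*(6^2 - 1)) = 1 - 156/210 = 0.257143.
Step 4: Under H0, t = rho * sqrt((n-2)/(1-rho^2)) = 0.5322 ~ t(4).
Step 5: Two-sided p-value from the t-distribution with 4 df = 0.622787.
Step 6: alpha = 0.05. fail to reject H0.

rho = 0.2571, p = 0.622787, fail to reject H0 at alpha = 0.05.


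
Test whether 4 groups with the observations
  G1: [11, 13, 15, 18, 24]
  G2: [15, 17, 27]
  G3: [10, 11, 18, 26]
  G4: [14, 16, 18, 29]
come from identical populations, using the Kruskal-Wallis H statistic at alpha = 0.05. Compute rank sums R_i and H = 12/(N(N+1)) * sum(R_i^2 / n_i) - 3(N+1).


Step 1: Combine all N = 16 observations and assign midranks.
sorted (value, group, rank): (10,G3,1), (11,G1,2.5), (11,G3,2.5), (13,G1,4), (14,G4,5), (15,G1,6.5), (15,G2,6.5), (16,G4,8), (17,G2,9), (18,G1,11), (18,G3,11), (18,G4,11), (24,G1,13), (26,G3,14), (27,G2,15), (29,G4,16)
Step 2: Sum ranks within each group.
R_1 = 37 (n_1 = 5)
R_2 = 30.5 (n_2 = 3)
R_3 = 28.5 (n_3 = 4)
R_4 = 40 (n_4 = 4)
Step 3: H = 12/(N(N+1)) * sum(R_i^2/n_i) - 3(N+1)
     = 12/(16*17) * (37^2/5 + 30.5^2/3 + 28.5^2/4 + 40^2/4) - 3*17
     = 0.044118 * 1186.95 - 51
     = 1.365257.
Step 4: Ties present; correction factor C = 1 - 36/(16^3 - 16) = 0.991176. Corrected H = 1.365257 / 0.991176 = 1.377411.
Step 5: Under H0, H ~ chi^2(3); p-value = 0.710838.
Step 6: alpha = 0.05. fail to reject H0.

H = 1.3774, df = 3, p = 0.710838, fail to reject H0.


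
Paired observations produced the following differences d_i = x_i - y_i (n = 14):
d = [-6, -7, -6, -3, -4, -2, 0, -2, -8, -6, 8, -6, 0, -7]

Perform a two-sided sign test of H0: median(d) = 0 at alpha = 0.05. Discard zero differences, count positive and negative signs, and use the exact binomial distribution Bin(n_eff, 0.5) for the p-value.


Step 1: Discard zero differences. Original n = 14; n_eff = number of nonzero differences = 12.
Nonzero differences (with sign): -6, -7, -6, -3, -4, -2, -2, -8, -6, +8, -6, -7
Step 2: Count signs: positive = 1, negative = 11.
Step 3: Under H0: P(positive) = 0.5, so the number of positives S ~ Bin(12, 0.5).
Step 4: Two-sided exact p-value = sum of Bin(12,0.5) probabilities at or below the observed probability = 0.006348.
Step 5: alpha = 0.05. reject H0.

n_eff = 12, pos = 1, neg = 11, p = 0.006348, reject H0.


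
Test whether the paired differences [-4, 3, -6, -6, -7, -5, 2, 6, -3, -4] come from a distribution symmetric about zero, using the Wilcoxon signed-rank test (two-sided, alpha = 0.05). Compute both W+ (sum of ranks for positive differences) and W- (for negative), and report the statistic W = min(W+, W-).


Step 1: Drop any zero differences (none here) and take |d_i|.
|d| = [4, 3, 6, 6, 7, 5, 2, 6, 3, 4]
Step 2: Midrank |d_i| (ties get averaged ranks).
ranks: |4|->4.5, |3|->2.5, |6|->8, |6|->8, |7|->10, |5|->6, |2|->1, |6|->8, |3|->2.5, |4|->4.5
Step 3: Attach original signs; sum ranks with positive sign and with negative sign.
W+ = 2.5 + 1 + 8 = 11.5
W- = 4.5 + 8 + 8 + 10 + 6 + 2.5 + 4.5 = 43.5
(Check: W+ + W- = 55 should equal n(n+1)/2 = 55.)
Step 4: Test statistic W = min(W+, W-) = 11.5.
Step 5: Ties in |d|, so use the tie-corrected normal approximation.
        E[W] = n(n+1)/4 = 10*11/4 = 27.5.
        Tie groups: |d|=3 (t=2), |d|=4 (t=2), |d|=6 (t=3); sum(t^3 - t) = 36.
        Var[W] = n(n+1)(2n+1)/24 - sum(t^3-t)/48 = 2310/24 - 36/48 = 95.5.
        z = (W - E[W]) / sqrt(Var[W]) = (11.5 - 27.5) / 9.7724 = -1.6373.
        Two-sided p = 2*Phi(z) = 0.101576.
Step 6: alpha = 0.05. fail to reject H0.

W+ = 11.5, W- = 43.5, W = min = 11.5, p = 0.101576, fail to reject H0.


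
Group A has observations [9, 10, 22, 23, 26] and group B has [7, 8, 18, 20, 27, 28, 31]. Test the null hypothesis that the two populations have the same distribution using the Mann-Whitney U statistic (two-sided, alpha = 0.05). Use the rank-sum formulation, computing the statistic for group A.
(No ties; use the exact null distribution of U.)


Step 1: Combine and sort all 12 observations; assign midranks.
sorted (value, group): (7,Y), (8,Y), (9,X), (10,X), (18,Y), (20,Y), (22,X), (23,X), (26,X), (27,Y), (28,Y), (31,Y)
ranks: 7->1, 8->2, 9->3, 10->4, 18->5, 20->6, 22->7, 23->8, 26->9, 27->10, 28->11, 31->12
Step 2: Rank sum for X: R1 = 3 + 4 + 7 + 8 + 9 = 31.
Step 3: U_X = R1 - n1(n1+1)/2 = 31 - 5*6/2 = 31 - 15 = 16.
       U_Y = n1*n2 - U_X = 35 - 16 = 19.
Step 4: No ties, so the exact null distribution of U (based on enumerating the C(12,5) = 792 equally likely rank assignments) gives the two-sided p-value.
Step 5: p-value = 0.876263; compare to alpha = 0.05. fail to reject H0.

U_X = 16, p = 0.876263, fail to reject H0 at alpha = 0.05.


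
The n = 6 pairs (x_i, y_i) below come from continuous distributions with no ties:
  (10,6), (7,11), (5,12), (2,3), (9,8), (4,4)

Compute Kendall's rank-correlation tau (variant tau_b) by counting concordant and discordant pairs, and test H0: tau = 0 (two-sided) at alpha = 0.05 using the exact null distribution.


Step 1: Enumerate the 15 unordered pairs (i,j) with i<j and classify each by sign(x_j-x_i) * sign(y_j-y_i).
  (1,2):dx=-3,dy=+5->D; (1,3):dx=-5,dy=+6->D; (1,4):dx=-8,dy=-3->C; (1,5):dx=-1,dy=+2->D
  (1,6):dx=-6,dy=-2->C; (2,3):dx=-2,dy=+1->D; (2,4):dx=-5,dy=-8->C; (2,5):dx=+2,dy=-3->D
  (2,6):dx=-3,dy=-7->C; (3,4):dx=-3,dy=-9->C; (3,5):dx=+4,dy=-4->D; (3,6):dx=-1,dy=-8->C
  (4,5):dx=+7,dy=+5->C; (4,6):dx=+2,dy=+1->C; (5,6):dx=-5,dy=-4->C
Step 2: C = 9, D = 6, total pairs = 15.
Step 3: tau = (C - D)/(n(n-1)/2) = (9 - 6)/15 = 0.200000.
Step 4: Exact two-sided p-value (enumerate n! = 720 permutations of y under H0): p = 0.719444.
Step 5: alpha = 0.05. fail to reject H0.

tau_b = 0.2000 (C=9, D=6), p = 0.719444, fail to reject H0.


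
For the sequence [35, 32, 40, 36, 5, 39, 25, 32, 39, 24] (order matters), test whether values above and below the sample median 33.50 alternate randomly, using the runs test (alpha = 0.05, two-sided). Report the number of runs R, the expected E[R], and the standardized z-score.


Step 1: Compute median = 33.50; label A = above, B = below.
Labels in order: ABAABABBAB  (n_A = 5, n_B = 5)
Step 2: Count runs R = 8.
Step 3: Under H0 (random ordering), E[R] = 2*n_A*n_B/(n_A+n_B) + 1 = 2*5*5/10 + 1 = 6.0000.
        Var[R] = 2*n_A*n_B*(2*n_A*n_B - n_A - n_B) / ((n_A+n_B)^2 * (n_A+n_B-1)) = 2000/900 = 2.2222.
        SD[R] = 1.4907.
Step 4: Continuity-corrected z = (R - 0.5 - E[R]) / SD[R] = (8 - 0.5 - 6.0000) / 1.4907 = 1.0062.
Step 5: Two-sided p-value via normal approximation = 2*(1 - Phi(|z|)) = 0.314305.
Step 6: alpha = 0.05. fail to reject H0.

R = 8, z = 1.0062, p = 0.314305, fail to reject H0.


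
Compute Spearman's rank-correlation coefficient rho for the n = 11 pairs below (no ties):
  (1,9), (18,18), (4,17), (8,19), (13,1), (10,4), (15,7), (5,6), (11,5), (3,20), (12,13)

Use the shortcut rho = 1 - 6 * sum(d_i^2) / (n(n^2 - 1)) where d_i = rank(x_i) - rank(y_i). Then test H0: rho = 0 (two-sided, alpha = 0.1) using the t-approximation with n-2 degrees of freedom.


Step 1: Rank x and y separately (midranks; no ties here).
rank(x): 1->1, 18->11, 4->3, 8->5, 13->9, 10->6, 15->10, 5->4, 11->7, 3->2, 12->8
rank(y): 9->6, 18->9, 17->8, 19->10, 1->1, 4->2, 7->5, 6->4, 5->3, 20->11, 13->7
Step 2: d_i = R_x(i) - R_y(i); compute d_i^2.
  (1-6)^2=25, (11-9)^2=4, (3-8)^2=25, (5-10)^2=25, (9-1)^2=64, (6-2)^2=16, (10-5)^2=25, (4-4)^2=0, (7-3)^2=16, (2-11)^2=81, (8-7)^2=1
sum(d^2) = 282.
Step 3: rho = 1 - 6*282 / (11*(11^2 - 1)) = 1 - 1692/1320 = -0.281818.
Step 4: Under H0, t = rho * sqrt((n-2)/(1-rho^2)) = -0.8812 ~ t(9).
Step 5: Two-sided p-value from the t-distribution with 9 df = 0.401145.
Step 6: alpha = 0.1. fail to reject H0.

rho = -0.2818, p = 0.401145, fail to reject H0 at alpha = 0.1.


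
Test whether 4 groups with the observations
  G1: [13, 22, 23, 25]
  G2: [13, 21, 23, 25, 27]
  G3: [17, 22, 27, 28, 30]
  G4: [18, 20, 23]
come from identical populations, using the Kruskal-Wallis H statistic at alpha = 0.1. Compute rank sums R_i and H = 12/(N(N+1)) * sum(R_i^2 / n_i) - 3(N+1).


Step 1: Combine all N = 17 observations and assign midranks.
sorted (value, group, rank): (13,G1,1.5), (13,G2,1.5), (17,G3,3), (18,G4,4), (20,G4,5), (21,G2,6), (22,G1,7.5), (22,G3,7.5), (23,G1,10), (23,G2,10), (23,G4,10), (25,G1,12.5), (25,G2,12.5), (27,G2,14.5), (27,G3,14.5), (28,G3,16), (30,G3,17)
Step 2: Sum ranks within each group.
R_1 = 31.5 (n_1 = 4)
R_2 = 44.5 (n_2 = 5)
R_3 = 58 (n_3 = 5)
R_4 = 19 (n_4 = 3)
Step 3: H = 12/(N(N+1)) * sum(R_i^2/n_i) - 3(N+1)
     = 12/(17*18) * (31.5^2/4 + 44.5^2/5 + 58^2/5 + 19^2/3) - 3*18
     = 0.039216 * 1437.25 - 54
     = 2.362582.
Step 4: Ties present; correction factor C = 1 - 48/(17^3 - 17) = 0.990196. Corrected H = 2.362582 / 0.990196 = 2.385974.
Step 5: Under H0, H ~ chi^2(3); p-value = 0.496251.
Step 6: alpha = 0.1. fail to reject H0.

H = 2.3860, df = 3, p = 0.496251, fail to reject H0.


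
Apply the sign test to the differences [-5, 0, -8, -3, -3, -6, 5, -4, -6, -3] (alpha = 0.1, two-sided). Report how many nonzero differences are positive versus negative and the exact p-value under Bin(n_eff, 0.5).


Step 1: Discard zero differences. Original n = 10; n_eff = number of nonzero differences = 9.
Nonzero differences (with sign): -5, -8, -3, -3, -6, +5, -4, -6, -3
Step 2: Count signs: positive = 1, negative = 8.
Step 3: Under H0: P(positive) = 0.5, so the number of positives S ~ Bin(9, 0.5).
Step 4: Two-sided exact p-value = sum of Bin(9,0.5) probabilities at or below the observed probability = 0.039062.
Step 5: alpha = 0.1. reject H0.

n_eff = 9, pos = 1, neg = 8, p = 0.039062, reject H0.


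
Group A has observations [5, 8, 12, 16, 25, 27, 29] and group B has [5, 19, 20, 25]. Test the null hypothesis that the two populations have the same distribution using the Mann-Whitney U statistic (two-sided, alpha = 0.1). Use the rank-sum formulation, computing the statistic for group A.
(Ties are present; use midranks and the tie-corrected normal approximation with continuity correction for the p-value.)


Step 1: Combine and sort all 11 observations; assign midranks.
sorted (value, group): (5,X), (5,Y), (8,X), (12,X), (16,X), (19,Y), (20,Y), (25,X), (25,Y), (27,X), (29,X)
ranks: 5->1.5, 5->1.5, 8->3, 12->4, 16->5, 19->6, 20->7, 25->8.5, 25->8.5, 27->10, 29->11
Step 2: Rank sum for X: R1 = 1.5 + 3 + 4 + 5 + 8.5 + 10 + 11 = 43.
Step 3: U_X = R1 - n1(n1+1)/2 = 43 - 7*8/2 = 43 - 28 = 15.
       U_Y = n1*n2 - U_X = 28 - 15 = 13.
Step 4: Ties are present, so use the tie-corrected normal approximation (with continuity correction) for the p-value.
Step 5: p-value = 0.924376; compare to alpha = 0.1. fail to reject H0.

U_X = 15, p = 0.924376, fail to reject H0 at alpha = 0.1.


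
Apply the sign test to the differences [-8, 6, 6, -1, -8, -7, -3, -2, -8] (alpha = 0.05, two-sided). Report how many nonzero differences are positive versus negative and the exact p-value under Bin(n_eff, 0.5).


Step 1: Discard zero differences. Original n = 9; n_eff = number of nonzero differences = 9.
Nonzero differences (with sign): -8, +6, +6, -1, -8, -7, -3, -2, -8
Step 2: Count signs: positive = 2, negative = 7.
Step 3: Under H0: P(positive) = 0.5, so the number of positives S ~ Bin(9, 0.5).
Step 4: Two-sided exact p-value = sum of Bin(9,0.5) probabilities at or below the observed probability = 0.179688.
Step 5: alpha = 0.05. fail to reject H0.

n_eff = 9, pos = 2, neg = 7, p = 0.179688, fail to reject H0.


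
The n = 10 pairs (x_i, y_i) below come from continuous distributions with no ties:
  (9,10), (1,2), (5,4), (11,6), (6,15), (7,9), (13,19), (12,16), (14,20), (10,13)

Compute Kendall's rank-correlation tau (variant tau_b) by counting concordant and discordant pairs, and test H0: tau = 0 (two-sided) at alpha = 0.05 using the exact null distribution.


Step 1: Enumerate the 45 unordered pairs (i,j) with i<j and classify each by sign(x_j-x_i) * sign(y_j-y_i).
  (1,2):dx=-8,dy=-8->C; (1,3):dx=-4,dy=-6->C; (1,4):dx=+2,dy=-4->D; (1,5):dx=-3,dy=+5->D
  (1,6):dx=-2,dy=-1->C; (1,7):dx=+4,dy=+9->C; (1,8):dx=+3,dy=+6->C; (1,9):dx=+5,dy=+10->C
  (1,10):dx=+1,dy=+3->C; (2,3):dx=+4,dy=+2->C; (2,4):dx=+10,dy=+4->C; (2,5):dx=+5,dy=+13->C
  (2,6):dx=+6,dy=+7->C; (2,7):dx=+12,dy=+17->C; (2,8):dx=+11,dy=+14->C; (2,9):dx=+13,dy=+18->C
  (2,10):dx=+9,dy=+11->C; (3,4):dx=+6,dy=+2->C; (3,5):dx=+1,dy=+11->C; (3,6):dx=+2,dy=+5->C
  (3,7):dx=+8,dy=+15->C; (3,8):dx=+7,dy=+12->C; (3,9):dx=+9,dy=+16->C; (3,10):dx=+5,dy=+9->C
  (4,5):dx=-5,dy=+9->D; (4,6):dx=-4,dy=+3->D; (4,7):dx=+2,dy=+13->C; (4,8):dx=+1,dy=+10->C
  (4,9):dx=+3,dy=+14->C; (4,10):dx=-1,dy=+7->D; (5,6):dx=+1,dy=-6->D; (5,7):dx=+7,dy=+4->C
  (5,8):dx=+6,dy=+1->C; (5,9):dx=+8,dy=+5->C; (5,10):dx=+4,dy=-2->D; (6,7):dx=+6,dy=+10->C
  (6,8):dx=+5,dy=+7->C; (6,9):dx=+7,dy=+11->C; (6,10):dx=+3,dy=+4->C; (7,8):dx=-1,dy=-3->C
  (7,9):dx=+1,dy=+1->C; (7,10):dx=-3,dy=-6->C; (8,9):dx=+2,dy=+4->C; (8,10):dx=-2,dy=-3->C
  (9,10):dx=-4,dy=-7->C
Step 2: C = 38, D = 7, total pairs = 45.
Step 3: tau = (C - D)/(n(n-1)/2) = (38 - 7)/45 = 0.688889.
Step 4: Exact two-sided p-value (enumerate n! = 3628800 permutations of y under H0): p = 0.004687.
Step 5: alpha = 0.05. reject H0.

tau_b = 0.6889 (C=38, D=7), p = 0.004687, reject H0.


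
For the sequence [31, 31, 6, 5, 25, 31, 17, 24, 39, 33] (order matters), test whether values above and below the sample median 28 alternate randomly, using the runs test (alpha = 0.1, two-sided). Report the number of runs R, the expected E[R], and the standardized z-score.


Step 1: Compute median = 28; label A = above, B = below.
Labels in order: AABBBABBAA  (n_A = 5, n_B = 5)
Step 2: Count runs R = 5.
Step 3: Under H0 (random ordering), E[R] = 2*n_A*n_B/(n_A+n_B) + 1 = 2*5*5/10 + 1 = 6.0000.
        Var[R] = 2*n_A*n_B*(2*n_A*n_B - n_A - n_B) / ((n_A+n_B)^2 * (n_A+n_B-1)) = 2000/900 = 2.2222.
        SD[R] = 1.4907.
Step 4: Continuity-corrected z = (R + 0.5 - E[R]) / SD[R] = (5 + 0.5 - 6.0000) / 1.4907 = -0.3354.
Step 5: Two-sided p-value via normal approximation = 2*(1 - Phi(|z|)) = 0.737316.
Step 6: alpha = 0.1. fail to reject H0.

R = 5, z = -0.3354, p = 0.737316, fail to reject H0.


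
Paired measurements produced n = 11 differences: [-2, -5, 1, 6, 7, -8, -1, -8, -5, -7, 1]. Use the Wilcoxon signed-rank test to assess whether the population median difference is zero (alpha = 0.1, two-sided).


Step 1: Drop any zero differences (none here) and take |d_i|.
|d| = [2, 5, 1, 6, 7, 8, 1, 8, 5, 7, 1]
Step 2: Midrank |d_i| (ties get averaged ranks).
ranks: |2|->4, |5|->5.5, |1|->2, |6|->7, |7|->8.5, |8|->10.5, |1|->2, |8|->10.5, |5|->5.5, |7|->8.5, |1|->2
Step 3: Attach original signs; sum ranks with positive sign and with negative sign.
W+ = 2 + 7 + 8.5 + 2 = 19.5
W- = 4 + 5.5 + 10.5 + 2 + 10.5 + 5.5 + 8.5 = 46.5
(Check: W+ + W- = 66 should equal n(n+1)/2 = 66.)
Step 4: Test statistic W = min(W+, W-) = 19.5.
Step 5: Ties in |d|, so use the tie-corrected normal approximation.
        E[W] = n(n+1)/4 = 11*12/4 = 33.
        Tie groups: |d|=1 (t=3), |d|=5 (t=2), |d|=7 (t=2), |d|=8 (t=2); sum(t^3 - t) = 42.
        Var[W] = n(n+1)(2n+1)/24 - sum(t^3-t)/48 = 3036/24 - 42/48 = 125.625.
        z = (W - E[W]) / sqrt(Var[W]) = (19.5 - 33) / 11.2083 = -1.2045.
        Two-sided p = 2*Phi(z) = 0.228408.
Step 6: alpha = 0.1. fail to reject H0.

W+ = 19.5, W- = 46.5, W = min = 19.5, p = 0.228408, fail to reject H0.


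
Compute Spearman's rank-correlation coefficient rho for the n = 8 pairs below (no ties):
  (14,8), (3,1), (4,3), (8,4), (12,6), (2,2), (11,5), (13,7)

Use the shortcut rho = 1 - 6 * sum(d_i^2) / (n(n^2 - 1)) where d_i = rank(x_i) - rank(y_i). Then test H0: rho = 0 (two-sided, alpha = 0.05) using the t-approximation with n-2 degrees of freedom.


Step 1: Rank x and y separately (midranks; no ties here).
rank(x): 14->8, 3->2, 4->3, 8->4, 12->6, 2->1, 11->5, 13->7
rank(y): 8->8, 1->1, 3->3, 4->4, 6->6, 2->2, 5->5, 7->7
Step 2: d_i = R_x(i) - R_y(i); compute d_i^2.
  (8-8)^2=0, (2-1)^2=1, (3-3)^2=0, (4-4)^2=0, (6-6)^2=0, (1-2)^2=1, (5-5)^2=0, (7-7)^2=0
sum(d^2) = 2.
Step 3: rho = 1 - 6*2 / (8*(8^2 - 1)) = 1 - 12/504 = 0.976190.
Step 4: Under H0, t = rho * sqrt((n-2)/(1-rho^2)) = 11.0235 ~ t(6).
Step 5: Two-sided p-value from the t-distribution with 6 df = 0.000033.
Step 6: alpha = 0.05. reject H0.

rho = 0.9762, p = 0.000033, reject H0 at alpha = 0.05.


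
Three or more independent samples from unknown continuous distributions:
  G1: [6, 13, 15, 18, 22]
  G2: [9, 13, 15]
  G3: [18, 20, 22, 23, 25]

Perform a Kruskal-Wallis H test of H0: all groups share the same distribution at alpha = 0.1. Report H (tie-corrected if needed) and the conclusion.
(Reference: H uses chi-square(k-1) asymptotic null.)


Step 1: Combine all N = 13 observations and assign midranks.
sorted (value, group, rank): (6,G1,1), (9,G2,2), (13,G1,3.5), (13,G2,3.5), (15,G1,5.5), (15,G2,5.5), (18,G1,7.5), (18,G3,7.5), (20,G3,9), (22,G1,10.5), (22,G3,10.5), (23,G3,12), (25,G3,13)
Step 2: Sum ranks within each group.
R_1 = 28 (n_1 = 5)
R_2 = 11 (n_2 = 3)
R_3 = 52 (n_3 = 5)
Step 3: H = 12/(N(N+1)) * sum(R_i^2/n_i) - 3(N+1)
     = 12/(13*14) * (28^2/5 + 11^2/3 + 52^2/5) - 3*14
     = 0.065934 * 737.933 - 42
     = 6.654945.
Step 4: Ties present; correction factor C = 1 - 24/(13^3 - 13) = 0.989011. Corrected H = 6.654945 / 0.989011 = 6.728889.
Step 5: Under H0, H ~ chi^2(2); p-value = 0.034581.
Step 6: alpha = 0.1. reject H0.

H = 6.7289, df = 2, p = 0.034581, reject H0.


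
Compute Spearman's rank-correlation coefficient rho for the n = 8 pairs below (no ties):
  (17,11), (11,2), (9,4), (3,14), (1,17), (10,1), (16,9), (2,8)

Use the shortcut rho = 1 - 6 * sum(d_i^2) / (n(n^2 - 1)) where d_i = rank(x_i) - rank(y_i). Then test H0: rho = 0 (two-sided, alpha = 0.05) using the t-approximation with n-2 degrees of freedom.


Step 1: Rank x and y separately (midranks; no ties here).
rank(x): 17->8, 11->6, 9->4, 3->3, 1->1, 10->5, 16->7, 2->2
rank(y): 11->6, 2->2, 4->3, 14->7, 17->8, 1->1, 9->5, 8->4
Step 2: d_i = R_x(i) - R_y(i); compute d_i^2.
  (8-6)^2=4, (6-2)^2=16, (4-3)^2=1, (3-7)^2=16, (1-8)^2=49, (5-1)^2=16, (7-5)^2=4, (2-4)^2=4
sum(d^2) = 110.
Step 3: rho = 1 - 6*110 / (8*(8^2 - 1)) = 1 - 660/504 = -0.309524.
Step 4: Under H0, t = rho * sqrt((n-2)/(1-rho^2)) = -0.7973 ~ t(6).
Step 5: Two-sided p-value from the t-distribution with 6 df = 0.455645.
Step 6: alpha = 0.05. fail to reject H0.

rho = -0.3095, p = 0.455645, fail to reject H0 at alpha = 0.05.


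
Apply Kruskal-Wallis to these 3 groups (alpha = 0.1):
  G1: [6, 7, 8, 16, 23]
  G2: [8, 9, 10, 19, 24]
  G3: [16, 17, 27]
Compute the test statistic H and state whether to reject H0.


Step 1: Combine all N = 13 observations and assign midranks.
sorted (value, group, rank): (6,G1,1), (7,G1,2), (8,G1,3.5), (8,G2,3.5), (9,G2,5), (10,G2,6), (16,G1,7.5), (16,G3,7.5), (17,G3,9), (19,G2,10), (23,G1,11), (24,G2,12), (27,G3,13)
Step 2: Sum ranks within each group.
R_1 = 25 (n_1 = 5)
R_2 = 36.5 (n_2 = 5)
R_3 = 29.5 (n_3 = 3)
Step 3: H = 12/(N(N+1)) * sum(R_i^2/n_i) - 3(N+1)
     = 12/(13*14) * (25^2/5 + 36.5^2/5 + 29.5^2/3) - 3*14
     = 0.065934 * 681.533 - 42
     = 2.936264.
Step 4: Ties present; correction factor C = 1 - 12/(13^3 - 13) = 0.994505. Corrected H = 2.936264 / 0.994505 = 2.952486.
Step 5: Under H0, H ~ chi^2(2); p-value = 0.228495.
Step 6: alpha = 0.1. fail to reject H0.

H = 2.9525, df = 2, p = 0.228495, fail to reject H0.


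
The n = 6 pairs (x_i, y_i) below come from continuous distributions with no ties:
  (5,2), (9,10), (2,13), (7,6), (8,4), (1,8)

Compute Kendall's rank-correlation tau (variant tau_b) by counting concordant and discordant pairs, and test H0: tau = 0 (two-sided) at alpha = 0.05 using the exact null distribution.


Step 1: Enumerate the 15 unordered pairs (i,j) with i<j and classify each by sign(x_j-x_i) * sign(y_j-y_i).
  (1,2):dx=+4,dy=+8->C; (1,3):dx=-3,dy=+11->D; (1,4):dx=+2,dy=+4->C; (1,5):dx=+3,dy=+2->C
  (1,6):dx=-4,dy=+6->D; (2,3):dx=-7,dy=+3->D; (2,4):dx=-2,dy=-4->C; (2,5):dx=-1,dy=-6->C
  (2,6):dx=-8,dy=-2->C; (3,4):dx=+5,dy=-7->D; (3,5):dx=+6,dy=-9->D; (3,6):dx=-1,dy=-5->C
  (4,5):dx=+1,dy=-2->D; (4,6):dx=-6,dy=+2->D; (5,6):dx=-7,dy=+4->D
Step 2: C = 7, D = 8, total pairs = 15.
Step 3: tau = (C - D)/(n(n-1)/2) = (7 - 8)/15 = -0.066667.
Step 4: Exact two-sided p-value (enumerate n! = 720 permutations of y under H0): p = 1.000000.
Step 5: alpha = 0.05. fail to reject H0.

tau_b = -0.0667 (C=7, D=8), p = 1.000000, fail to reject H0.


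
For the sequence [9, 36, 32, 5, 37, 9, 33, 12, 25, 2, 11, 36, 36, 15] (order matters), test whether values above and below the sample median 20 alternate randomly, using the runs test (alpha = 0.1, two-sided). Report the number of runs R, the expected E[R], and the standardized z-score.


Step 1: Compute median = 20; label A = above, B = below.
Labels in order: BAABABABABBAAB  (n_A = 7, n_B = 7)
Step 2: Count runs R = 11.
Step 3: Under H0 (random ordering), E[R] = 2*n_A*n_B/(n_A+n_B) + 1 = 2*7*7/14 + 1 = 8.0000.
        Var[R] = 2*n_A*n_B*(2*n_A*n_B - n_A - n_B) / ((n_A+n_B)^2 * (n_A+n_B-1)) = 8232/2548 = 3.2308.
        SD[R] = 1.7974.
Step 4: Continuity-corrected z = (R - 0.5 - E[R]) / SD[R] = (11 - 0.5 - 8.0000) / 1.7974 = 1.3909.
Step 5: Two-sided p-value via normal approximation = 2*(1 - Phi(|z|)) = 0.164264.
Step 6: alpha = 0.1. fail to reject H0.

R = 11, z = 1.3909, p = 0.164264, fail to reject H0.


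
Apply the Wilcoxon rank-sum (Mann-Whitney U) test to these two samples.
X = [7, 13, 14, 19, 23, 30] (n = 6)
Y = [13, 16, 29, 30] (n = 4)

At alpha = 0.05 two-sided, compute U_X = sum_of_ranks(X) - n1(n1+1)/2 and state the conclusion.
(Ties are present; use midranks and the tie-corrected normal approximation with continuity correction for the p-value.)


Step 1: Combine and sort all 10 observations; assign midranks.
sorted (value, group): (7,X), (13,X), (13,Y), (14,X), (16,Y), (19,X), (23,X), (29,Y), (30,X), (30,Y)
ranks: 7->1, 13->2.5, 13->2.5, 14->4, 16->5, 19->6, 23->7, 29->8, 30->9.5, 30->9.5
Step 2: Rank sum for X: R1 = 1 + 2.5 + 4 + 6 + 7 + 9.5 = 30.
Step 3: U_X = R1 - n1(n1+1)/2 = 30 - 6*7/2 = 30 - 21 = 9.
       U_Y = n1*n2 - U_X = 24 - 9 = 15.
Step 4: Ties are present, so use the tie-corrected normal approximation (with continuity correction) for the p-value.
Step 5: p-value = 0.591778; compare to alpha = 0.05. fail to reject H0.

U_X = 9, p = 0.591778, fail to reject H0 at alpha = 0.05.


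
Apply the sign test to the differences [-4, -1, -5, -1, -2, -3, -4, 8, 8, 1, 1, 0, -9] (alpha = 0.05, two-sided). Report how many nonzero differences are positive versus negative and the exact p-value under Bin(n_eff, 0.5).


Step 1: Discard zero differences. Original n = 13; n_eff = number of nonzero differences = 12.
Nonzero differences (with sign): -4, -1, -5, -1, -2, -3, -4, +8, +8, +1, +1, -9
Step 2: Count signs: positive = 4, negative = 8.
Step 3: Under H0: P(positive) = 0.5, so the number of positives S ~ Bin(12, 0.5).
Step 4: Two-sided exact p-value = sum of Bin(12,0.5) probabilities at or below the observed probability = 0.387695.
Step 5: alpha = 0.05. fail to reject H0.

n_eff = 12, pos = 4, neg = 8, p = 0.387695, fail to reject H0.


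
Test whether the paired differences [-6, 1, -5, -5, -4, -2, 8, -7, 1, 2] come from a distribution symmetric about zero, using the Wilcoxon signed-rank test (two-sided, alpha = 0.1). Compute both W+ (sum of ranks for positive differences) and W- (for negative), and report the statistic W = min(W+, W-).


Step 1: Drop any zero differences (none here) and take |d_i|.
|d| = [6, 1, 5, 5, 4, 2, 8, 7, 1, 2]
Step 2: Midrank |d_i| (ties get averaged ranks).
ranks: |6|->8, |1|->1.5, |5|->6.5, |5|->6.5, |4|->5, |2|->3.5, |8|->10, |7|->9, |1|->1.5, |2|->3.5
Step 3: Attach original signs; sum ranks with positive sign and with negative sign.
W+ = 1.5 + 10 + 1.5 + 3.5 = 16.5
W- = 8 + 6.5 + 6.5 + 5 + 3.5 + 9 = 38.5
(Check: W+ + W- = 55 should equal n(n+1)/2 = 55.)
Step 4: Test statistic W = min(W+, W-) = 16.5.
Step 5: Ties in |d|, so use the tie-corrected normal approximation.
        E[W] = n(n+1)/4 = 10*11/4 = 27.5.
        Tie groups: |d|=1 (t=2), |d|=2 (t=2), |d|=5 (t=2); sum(t^3 - t) = 18.
        Var[W] = n(n+1)(2n+1)/24 - sum(t^3-t)/48 = 2310/24 - 18/48 = 95.875.
        z = (W - E[W]) / sqrt(Var[W]) = (16.5 - 27.5) / 9.7916 = -1.1234.
        Two-sided p = 2*Phi(z) = 0.261262.
Step 6: alpha = 0.1. fail to reject H0.

W+ = 16.5, W- = 38.5, W = min = 16.5, p = 0.261262, fail to reject H0.


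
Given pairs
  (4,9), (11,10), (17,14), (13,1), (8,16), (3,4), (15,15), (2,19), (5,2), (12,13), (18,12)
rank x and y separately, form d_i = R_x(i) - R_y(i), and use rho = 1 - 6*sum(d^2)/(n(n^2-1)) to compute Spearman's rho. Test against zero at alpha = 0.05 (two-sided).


Step 1: Rank x and y separately (midranks; no ties here).
rank(x): 4->3, 11->6, 17->10, 13->8, 8->5, 3->2, 15->9, 2->1, 5->4, 12->7, 18->11
rank(y): 9->4, 10->5, 14->8, 1->1, 16->10, 4->3, 15->9, 19->11, 2->2, 13->7, 12->6
Step 2: d_i = R_x(i) - R_y(i); compute d_i^2.
  (3-4)^2=1, (6-5)^2=1, (10-8)^2=4, (8-1)^2=49, (5-10)^2=25, (2-3)^2=1, (9-9)^2=0, (1-11)^2=100, (4-2)^2=4, (7-7)^2=0, (11-6)^2=25
sum(d^2) = 210.
Step 3: rho = 1 - 6*210 / (11*(11^2 - 1)) = 1 - 1260/1320 = 0.045455.
Step 4: Under H0, t = rho * sqrt((n-2)/(1-rho^2)) = 0.1365 ~ t(9).
Step 5: Two-sided p-value from the t-distribution with 9 df = 0.894427.
Step 6: alpha = 0.05. fail to reject H0.

rho = 0.0455, p = 0.894427, fail to reject H0 at alpha = 0.05.


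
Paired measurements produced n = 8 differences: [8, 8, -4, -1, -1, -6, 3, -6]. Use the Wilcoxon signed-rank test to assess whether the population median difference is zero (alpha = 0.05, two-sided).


Step 1: Drop any zero differences (none here) and take |d_i|.
|d| = [8, 8, 4, 1, 1, 6, 3, 6]
Step 2: Midrank |d_i| (ties get averaged ranks).
ranks: |8|->7.5, |8|->7.5, |4|->4, |1|->1.5, |1|->1.5, |6|->5.5, |3|->3, |6|->5.5
Step 3: Attach original signs; sum ranks with positive sign and with negative sign.
W+ = 7.5 + 7.5 + 3 = 18
W- = 4 + 1.5 + 1.5 + 5.5 + 5.5 = 18
(Check: W+ + W- = 36 should equal n(n+1)/2 = 36.)
Step 4: Test statistic W = min(W+, W-) = 18.
Step 5: Ties in |d|, so use the tie-corrected normal approximation.
        E[W] = n(n+1)/4 = 8*9/4 = 18.
        Tie groups: |d|=1 (t=2), |d|=6 (t=2), |d|=8 (t=2); sum(t^3 - t) = 18.
        Var[W] = n(n+1)(2n+1)/24 - sum(t^3-t)/48 = 1224/24 - 18/48 = 50.625.
        z = (W - E[W]) / sqrt(Var[W]) = (18 - 18) / 7.1151 = 0.0000.
        Two-sided p = 2*Phi(z) = 1.000000.
Step 6: alpha = 0.05. fail to reject H0.

W+ = 18, W- = 18, W = min = 18, p = 1.000000, fail to reject H0.


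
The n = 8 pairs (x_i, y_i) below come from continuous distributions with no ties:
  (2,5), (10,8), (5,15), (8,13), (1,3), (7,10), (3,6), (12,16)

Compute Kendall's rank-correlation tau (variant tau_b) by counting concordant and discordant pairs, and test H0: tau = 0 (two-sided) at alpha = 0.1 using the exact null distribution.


Step 1: Enumerate the 28 unordered pairs (i,j) with i<j and classify each by sign(x_j-x_i) * sign(y_j-y_i).
  (1,2):dx=+8,dy=+3->C; (1,3):dx=+3,dy=+10->C; (1,4):dx=+6,dy=+8->C; (1,5):dx=-1,dy=-2->C
  (1,6):dx=+5,dy=+5->C; (1,7):dx=+1,dy=+1->C; (1,8):dx=+10,dy=+11->C; (2,3):dx=-5,dy=+7->D
  (2,4):dx=-2,dy=+5->D; (2,5):dx=-9,dy=-5->C; (2,6):dx=-3,dy=+2->D; (2,7):dx=-7,dy=-2->C
  (2,8):dx=+2,dy=+8->C; (3,4):dx=+3,dy=-2->D; (3,5):dx=-4,dy=-12->C; (3,6):dx=+2,dy=-5->D
  (3,7):dx=-2,dy=-9->C; (3,8):dx=+7,dy=+1->C; (4,5):dx=-7,dy=-10->C; (4,6):dx=-1,dy=-3->C
  (4,7):dx=-5,dy=-7->C; (4,8):dx=+4,dy=+3->C; (5,6):dx=+6,dy=+7->C; (5,7):dx=+2,dy=+3->C
  (5,8):dx=+11,dy=+13->C; (6,7):dx=-4,dy=-4->C; (6,8):dx=+5,dy=+6->C; (7,8):dx=+9,dy=+10->C
Step 2: C = 23, D = 5, total pairs = 28.
Step 3: tau = (C - D)/(n(n-1)/2) = (23 - 5)/28 = 0.642857.
Step 4: Exact two-sided p-value (enumerate n! = 40320 permutations of y under H0): p = 0.031151.
Step 5: alpha = 0.1. reject H0.

tau_b = 0.6429 (C=23, D=5), p = 0.031151, reject H0.


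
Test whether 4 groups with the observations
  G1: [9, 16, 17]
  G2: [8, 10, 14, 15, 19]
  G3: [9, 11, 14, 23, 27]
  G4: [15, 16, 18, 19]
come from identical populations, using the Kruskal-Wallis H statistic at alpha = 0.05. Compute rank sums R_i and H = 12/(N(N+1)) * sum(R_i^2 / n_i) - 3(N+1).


Step 1: Combine all N = 17 observations and assign midranks.
sorted (value, group, rank): (8,G2,1), (9,G1,2.5), (9,G3,2.5), (10,G2,4), (11,G3,5), (14,G2,6.5), (14,G3,6.5), (15,G2,8.5), (15,G4,8.5), (16,G1,10.5), (16,G4,10.5), (17,G1,12), (18,G4,13), (19,G2,14.5), (19,G4,14.5), (23,G3,16), (27,G3,17)
Step 2: Sum ranks within each group.
R_1 = 25 (n_1 = 3)
R_2 = 34.5 (n_2 = 5)
R_3 = 47 (n_3 = 5)
R_4 = 46.5 (n_4 = 4)
Step 3: H = 12/(N(N+1)) * sum(R_i^2/n_i) - 3(N+1)
     = 12/(17*18) * (25^2/3 + 34.5^2/5 + 47^2/5 + 46.5^2/4) - 3*18
     = 0.039216 * 1428.75 - 54
     = 2.029248.
Step 4: Ties present; correction factor C = 1 - 30/(17^3 - 17) = 0.993873. Corrected H = 2.029248 / 0.993873 = 2.041759.
Step 5: Under H0, H ~ chi^2(3); p-value = 0.563785.
Step 6: alpha = 0.05. fail to reject H0.

H = 2.0418, df = 3, p = 0.563785, fail to reject H0.


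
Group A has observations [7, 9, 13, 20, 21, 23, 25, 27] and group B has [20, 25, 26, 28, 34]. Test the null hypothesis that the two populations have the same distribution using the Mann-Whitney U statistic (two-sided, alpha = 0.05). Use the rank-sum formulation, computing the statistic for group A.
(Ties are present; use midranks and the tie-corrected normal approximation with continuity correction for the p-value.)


Step 1: Combine and sort all 13 observations; assign midranks.
sorted (value, group): (7,X), (9,X), (13,X), (20,X), (20,Y), (21,X), (23,X), (25,X), (25,Y), (26,Y), (27,X), (28,Y), (34,Y)
ranks: 7->1, 9->2, 13->3, 20->4.5, 20->4.5, 21->6, 23->7, 25->8.5, 25->8.5, 26->10, 27->11, 28->12, 34->13
Step 2: Rank sum for X: R1 = 1 + 2 + 3 + 4.5 + 6 + 7 + 8.5 + 11 = 43.
Step 3: U_X = R1 - n1(n1+1)/2 = 43 - 8*9/2 = 43 - 36 = 7.
       U_Y = n1*n2 - U_X = 40 - 7 = 33.
Step 4: Ties are present, so use the tie-corrected normal approximation (with continuity correction) for the p-value.
Step 5: p-value = 0.066526; compare to alpha = 0.05. fail to reject H0.

U_X = 7, p = 0.066526, fail to reject H0 at alpha = 0.05.


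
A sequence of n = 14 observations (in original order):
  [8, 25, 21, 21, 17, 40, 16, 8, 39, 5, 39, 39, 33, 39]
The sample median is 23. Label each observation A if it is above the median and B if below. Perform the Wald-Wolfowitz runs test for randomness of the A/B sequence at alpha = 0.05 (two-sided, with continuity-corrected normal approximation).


Step 1: Compute median = 23; label A = above, B = below.
Labels in order: BABBBABBABAAAA  (n_A = 7, n_B = 7)
Step 2: Count runs R = 8.
Step 3: Under H0 (random ordering), E[R] = 2*n_A*n_B/(n_A+n_B) + 1 = 2*7*7/14 + 1 = 8.0000.
        Var[R] = 2*n_A*n_B*(2*n_A*n_B - n_A - n_B) / ((n_A+n_B)^2 * (n_A+n_B-1)) = 8232/2548 = 3.2308.
        SD[R] = 1.7974.
Step 4: R = E[R], so z = 0 with no continuity correction.
Step 5: Two-sided p-value via normal approximation = 2*(1 - Phi(|z|)) = 1.000000.
Step 6: alpha = 0.05. fail to reject H0.

R = 8, z = 0.0000, p = 1.000000, fail to reject H0.


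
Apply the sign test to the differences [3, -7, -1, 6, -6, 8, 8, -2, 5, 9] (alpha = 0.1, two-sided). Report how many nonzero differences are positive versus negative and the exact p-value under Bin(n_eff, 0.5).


Step 1: Discard zero differences. Original n = 10; n_eff = number of nonzero differences = 10.
Nonzero differences (with sign): +3, -7, -1, +6, -6, +8, +8, -2, +5, +9
Step 2: Count signs: positive = 6, negative = 4.
Step 3: Under H0: P(positive) = 0.5, so the number of positives S ~ Bin(10, 0.5).
Step 4: Two-sided exact p-value = sum of Bin(10,0.5) probabilities at or below the observed probability = 0.753906.
Step 5: alpha = 0.1. fail to reject H0.

n_eff = 10, pos = 6, neg = 4, p = 0.753906, fail to reject H0.


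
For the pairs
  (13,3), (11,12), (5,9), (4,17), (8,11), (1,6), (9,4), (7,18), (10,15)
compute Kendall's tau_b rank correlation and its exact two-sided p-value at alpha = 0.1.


Step 1: Enumerate the 36 unordered pairs (i,j) with i<j and classify each by sign(x_j-x_i) * sign(y_j-y_i).
  (1,2):dx=-2,dy=+9->D; (1,3):dx=-8,dy=+6->D; (1,4):dx=-9,dy=+14->D; (1,5):dx=-5,dy=+8->D
  (1,6):dx=-12,dy=+3->D; (1,7):dx=-4,dy=+1->D; (1,8):dx=-6,dy=+15->D; (1,9):dx=-3,dy=+12->D
  (2,3):dx=-6,dy=-3->C; (2,4):dx=-7,dy=+5->D; (2,5):dx=-3,dy=-1->C; (2,6):dx=-10,dy=-6->C
  (2,7):dx=-2,dy=-8->C; (2,8):dx=-4,dy=+6->D; (2,9):dx=-1,dy=+3->D; (3,4):dx=-1,dy=+8->D
  (3,5):dx=+3,dy=+2->C; (3,6):dx=-4,dy=-3->C; (3,7):dx=+4,dy=-5->D; (3,8):dx=+2,dy=+9->C
  (3,9):dx=+5,dy=+6->C; (4,5):dx=+4,dy=-6->D; (4,6):dx=-3,dy=-11->C; (4,7):dx=+5,dy=-13->D
  (4,8):dx=+3,dy=+1->C; (4,9):dx=+6,dy=-2->D; (5,6):dx=-7,dy=-5->C; (5,7):dx=+1,dy=-7->D
  (5,8):dx=-1,dy=+7->D; (5,9):dx=+2,dy=+4->C; (6,7):dx=+8,dy=-2->D; (6,8):dx=+6,dy=+12->C
  (6,9):dx=+9,dy=+9->C; (7,8):dx=-2,dy=+14->D; (7,9):dx=+1,dy=+11->C; (8,9):dx=+3,dy=-3->D
Step 2: C = 15, D = 21, total pairs = 36.
Step 3: tau = (C - D)/(n(n-1)/2) = (15 - 21)/36 = -0.166667.
Step 4: Exact two-sided p-value (enumerate n! = 362880 permutations of y under H0): p = 0.612202.
Step 5: alpha = 0.1. fail to reject H0.

tau_b = -0.1667 (C=15, D=21), p = 0.612202, fail to reject H0.


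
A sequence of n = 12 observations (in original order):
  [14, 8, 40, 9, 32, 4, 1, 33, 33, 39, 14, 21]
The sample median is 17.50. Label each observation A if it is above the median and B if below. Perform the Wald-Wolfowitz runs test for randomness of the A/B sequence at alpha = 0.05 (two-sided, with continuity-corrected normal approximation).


Step 1: Compute median = 17.50; label A = above, B = below.
Labels in order: BBABABBAAABA  (n_A = 6, n_B = 6)
Step 2: Count runs R = 8.
Step 3: Under H0 (random ordering), E[R] = 2*n_A*n_B/(n_A+n_B) + 1 = 2*6*6/12 + 1 = 7.0000.
        Var[R] = 2*n_A*n_B*(2*n_A*n_B - n_A - n_B) / ((n_A+n_B)^2 * (n_A+n_B-1)) = 4320/1584 = 2.7273.
        SD[R] = 1.6514.
Step 4: Continuity-corrected z = (R - 0.5 - E[R]) / SD[R] = (8 - 0.5 - 7.0000) / 1.6514 = 0.3028.
Step 5: Two-sided p-value via normal approximation = 2*(1 - Phi(|z|)) = 0.762069.
Step 6: alpha = 0.05. fail to reject H0.

R = 8, z = 0.3028, p = 0.762069, fail to reject H0.


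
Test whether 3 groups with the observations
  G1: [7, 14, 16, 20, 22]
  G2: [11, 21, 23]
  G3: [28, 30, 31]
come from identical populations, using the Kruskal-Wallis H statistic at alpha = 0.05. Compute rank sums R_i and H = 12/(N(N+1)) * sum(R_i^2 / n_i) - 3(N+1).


Step 1: Combine all N = 11 observations and assign midranks.
sorted (value, group, rank): (7,G1,1), (11,G2,2), (14,G1,3), (16,G1,4), (20,G1,5), (21,G2,6), (22,G1,7), (23,G2,8), (28,G3,9), (30,G3,10), (31,G3,11)
Step 2: Sum ranks within each group.
R_1 = 20 (n_1 = 5)
R_2 = 16 (n_2 = 3)
R_3 = 30 (n_3 = 3)
Step 3: H = 12/(N(N+1)) * sum(R_i^2/n_i) - 3(N+1)
     = 12/(11*12) * (20^2/5 + 16^2/3 + 30^2/3) - 3*12
     = 0.090909 * 465.333 - 36
     = 6.303030.
Step 4: No ties, so H is used without correction.
Step 5: Under H0, H ~ chi^2(2); p-value = 0.042787.
Step 6: alpha = 0.05. reject H0.

H = 6.3030, df = 2, p = 0.042787, reject H0.


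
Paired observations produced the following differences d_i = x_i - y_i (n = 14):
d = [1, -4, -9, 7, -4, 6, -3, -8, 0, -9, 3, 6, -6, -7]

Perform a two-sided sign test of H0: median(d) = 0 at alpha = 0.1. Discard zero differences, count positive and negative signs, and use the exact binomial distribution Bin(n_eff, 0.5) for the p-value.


Step 1: Discard zero differences. Original n = 14; n_eff = number of nonzero differences = 13.
Nonzero differences (with sign): +1, -4, -9, +7, -4, +6, -3, -8, -9, +3, +6, -6, -7
Step 2: Count signs: positive = 5, negative = 8.
Step 3: Under H0: P(positive) = 0.5, so the number of positives S ~ Bin(13, 0.5).
Step 4: Two-sided exact p-value = sum of Bin(13,0.5) probabilities at or below the observed probability = 0.581055.
Step 5: alpha = 0.1. fail to reject H0.

n_eff = 13, pos = 5, neg = 8, p = 0.581055, fail to reject H0.


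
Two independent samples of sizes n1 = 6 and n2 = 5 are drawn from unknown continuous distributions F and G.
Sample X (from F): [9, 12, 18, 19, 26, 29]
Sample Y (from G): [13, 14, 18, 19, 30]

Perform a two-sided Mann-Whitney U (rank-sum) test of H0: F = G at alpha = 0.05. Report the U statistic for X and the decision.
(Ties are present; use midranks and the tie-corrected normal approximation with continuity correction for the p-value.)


Step 1: Combine and sort all 11 observations; assign midranks.
sorted (value, group): (9,X), (12,X), (13,Y), (14,Y), (18,X), (18,Y), (19,X), (19,Y), (26,X), (29,X), (30,Y)
ranks: 9->1, 12->2, 13->3, 14->4, 18->5.5, 18->5.5, 19->7.5, 19->7.5, 26->9, 29->10, 30->11
Step 2: Rank sum for X: R1 = 1 + 2 + 5.5 + 7.5 + 9 + 10 = 35.
Step 3: U_X = R1 - n1(n1+1)/2 = 35 - 6*7/2 = 35 - 21 = 14.
       U_Y = n1*n2 - U_X = 30 - 14 = 16.
Step 4: Ties are present, so use the tie-corrected normal approximation (with continuity correction) for the p-value.
Step 5: p-value = 0.926933; compare to alpha = 0.05. fail to reject H0.

U_X = 14, p = 0.926933, fail to reject H0 at alpha = 0.05.
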